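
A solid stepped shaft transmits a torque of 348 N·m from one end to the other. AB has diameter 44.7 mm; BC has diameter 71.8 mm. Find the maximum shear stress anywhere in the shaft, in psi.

Under the same torque, τ_max = 16T/(πd³) is largest where d is smallest — segment AB (d = 44.7 mm).
τ_max = 16·348.0/(π·(0.0447)³) = 1.984×10^7 Pa.

2880 psi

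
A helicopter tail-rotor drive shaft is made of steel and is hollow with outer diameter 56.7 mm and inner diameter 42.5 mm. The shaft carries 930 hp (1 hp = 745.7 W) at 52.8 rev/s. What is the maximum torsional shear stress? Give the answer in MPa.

ω = 2π·52.8 = 331.8 rad/s, so T = P/ω = 930×745.7 / 331.8 = 2090 N·m.
J = π(d_o⁴ − d_i⁴)/32 = π(0.0567⁴ − 0.0425⁴)/32 = 6.944×10^-7 m⁴.
τ_max = T·r/J = 2090 × 0.0284 / 6.944×10^-7 = 8.535×10^7 Pa.

85.3 MPa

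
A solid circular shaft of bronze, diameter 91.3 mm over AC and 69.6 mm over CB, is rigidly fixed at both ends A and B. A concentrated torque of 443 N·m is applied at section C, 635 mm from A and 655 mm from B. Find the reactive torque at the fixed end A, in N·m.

Compatibility: T_A·a/J_AC = T_B·b/J_CB with T_A + T_B = T₀.
J_AC = 6.82×10^-6 m⁴, J_CB = 2.30×10^-6 m⁴, so T_A = T₀·(J_AC/a)/((J_AC/a)+(J_CB/b)) = 333.7 N·m, T_B = 109.3 N·m.

334 N·m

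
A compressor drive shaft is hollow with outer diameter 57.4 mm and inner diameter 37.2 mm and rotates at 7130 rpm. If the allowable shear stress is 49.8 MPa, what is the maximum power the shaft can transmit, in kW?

1140 kW

J = π(d_o⁴ − d_i⁴)/32 = π(0.0574⁴ − 0.0372⁴)/32 = 8.777×10^-7 m⁴.
T_max = τ_allow·J/r = 4.98×10^7 × 8.777×10^-7 / 0.0287 = 1523 N·m.
ω = 2π·7130/60 = 746.7 rad/s, so P_max = T_max·ω = 1.137×10^6 W.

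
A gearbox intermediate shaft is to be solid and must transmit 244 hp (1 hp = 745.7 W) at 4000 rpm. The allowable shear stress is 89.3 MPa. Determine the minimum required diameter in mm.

ω = 2π·4000/60 = 418.9 rad/s, so T = P/ω = 244×745.7 / 418.9 = 434.4 N·m.
For a solid shaft τ_max = 16T/(πd³), so d = (16T/(π τ_allow))^(1/3) = (16·434.4/(π·8.93×10^7))^(1/3) = 0.02915 m.

29.2 mm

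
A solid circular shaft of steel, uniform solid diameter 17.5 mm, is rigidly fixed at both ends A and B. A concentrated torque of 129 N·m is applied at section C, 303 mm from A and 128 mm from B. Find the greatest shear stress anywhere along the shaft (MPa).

With uniform GJ and both ends fixed, compatibility θ_AC = θ_CB gives T_A·a = T_B·b, together with T_A + T_B = T₀.
T_A = T₀·b/(a+b) = 129.0·128/431.0 = 38.31 N·m; T_B = 90.69 N·m.
τ in each portion: τ_AC = 3.64×10^7 Pa, τ_CB = 8.62×10^7 Pa; maximum is in CB.
τ_max = T_CB·r/J = 90.69·0.00875/9.21×10^-9 = 8.618×10^7 Pa.

86.2 MPa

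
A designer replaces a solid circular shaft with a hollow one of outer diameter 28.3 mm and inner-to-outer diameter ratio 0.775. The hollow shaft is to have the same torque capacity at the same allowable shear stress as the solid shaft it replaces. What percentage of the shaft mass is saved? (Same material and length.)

Equal τ_max and T ⇒ the solid shaft needs d_s³ = d_o³(1−k⁴), so d_s = 28.3·(1−0.775⁴)^(1/3) = 24.38 mm.
Area ratio A_h/A_s = d_o²(1−k²)/d_s² = (1−k²)/(1−k⁴)^(2/3) = 0.5382.
Mass saving = 1 − 0.5382 = 46.2 %.

46.2 %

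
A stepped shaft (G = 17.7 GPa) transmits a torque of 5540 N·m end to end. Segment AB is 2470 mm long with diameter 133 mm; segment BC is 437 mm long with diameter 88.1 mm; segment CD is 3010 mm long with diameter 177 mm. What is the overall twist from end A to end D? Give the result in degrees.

J_AB = π(0.133)⁴/32 = 3.07×10^-5 m⁴; J_BC = π(0.0881)⁴/32 = 5.91×10^-6 m⁴; J_CD = π(0.177)⁴/32 = 9.64×10^-5 m⁴.
θ = (T/G)·Σ L_i/J_i = (5540/17.7×10⁹)·(2.47/3.07×10^-5 + 0.437/5.91×10^-6 + 3.01/9.64×10^-5) = 0.05807 rad.

3.33°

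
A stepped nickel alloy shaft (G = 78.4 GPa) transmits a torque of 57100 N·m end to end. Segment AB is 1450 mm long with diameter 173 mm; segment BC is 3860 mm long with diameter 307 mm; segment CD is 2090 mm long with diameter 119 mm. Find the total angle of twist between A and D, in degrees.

J_AB = π(0.173)⁴/32 = 8.79×10^-5 m⁴; J_BC = π(0.307)⁴/32 = 8.72×10^-4 m⁴; J_CD = π(0.119)⁴/32 = 1.97×10^-5 m⁴.
θ = (T/G)·Σ L_i/J_i = (57100/78.4×10⁹)·(1.45/8.79×10^-5 + 3.86/8.72×10^-4 + 2.09/1.97×10^-5) = 0.09255 rad.

5.30°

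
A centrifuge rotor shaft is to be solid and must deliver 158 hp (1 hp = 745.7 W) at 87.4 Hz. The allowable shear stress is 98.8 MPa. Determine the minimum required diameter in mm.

ω = 2π·87.4 = 549.2 rad/s, so T = P/ω = 158×745.7 / 549.2 = 214.6 N·m.
For a solid shaft τ_max = 16T/(πd³), so d = (16T/(π τ_allow))^(1/3) = (16·214.6/(π·9.88×10^7))^(1/3) = 0.02228 m.

22.3 mm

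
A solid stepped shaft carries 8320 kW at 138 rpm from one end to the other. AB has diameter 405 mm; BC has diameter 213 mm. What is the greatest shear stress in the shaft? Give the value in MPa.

ω = 2π·138/60 = 14.45 rad/s, so T = P/ω = 8320×10³ / 14.45 = 575700 N·m.
Under the same torque, τ_max = 16T/(πd³) is largest where d is smallest — segment BC (d = 213 mm).
τ_max = 16·575700/(π·(0.213)³) = 3.034×10^8 Pa.

303 MPa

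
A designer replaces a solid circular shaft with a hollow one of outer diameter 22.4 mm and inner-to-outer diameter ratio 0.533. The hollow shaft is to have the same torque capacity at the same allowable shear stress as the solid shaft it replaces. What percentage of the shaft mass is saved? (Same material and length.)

24.3 %

Equal τ_max and T ⇒ the solid shaft needs d_s³ = d_o³(1−k⁴), so d_s = 22.4·(1−0.533⁴)^(1/3) = 21.78 mm.
Area ratio A_h/A_s = d_o²(1−k²)/d_s² = (1−k²)/(1−k⁴)^(2/3) = 0.7572.
Mass saving = 1 − 0.7572 = 24.3 %.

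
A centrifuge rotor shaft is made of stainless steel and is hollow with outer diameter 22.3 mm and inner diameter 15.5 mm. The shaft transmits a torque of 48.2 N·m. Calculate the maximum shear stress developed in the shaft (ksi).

4.19 ksi

J = π(d_o⁴ − d_i⁴)/32 = π(0.0223⁴ − 0.0155⁴)/32 = 1.861×10^-8 m⁴.
τ_max = T·r/J = 48.20 × 0.0112 / 1.861×10^-8 = 2.888×10^7 Pa.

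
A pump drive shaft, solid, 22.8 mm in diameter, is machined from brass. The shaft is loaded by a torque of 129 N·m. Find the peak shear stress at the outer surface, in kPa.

J = πd⁴/32 = π(0.0228)⁴/32 = 2.653×10^-8 m⁴.
τ_max = T·r/J = 129.0 × 0.0114 / 2.653×10^-8 = 5.543×10^7 Pa.

55400 kPa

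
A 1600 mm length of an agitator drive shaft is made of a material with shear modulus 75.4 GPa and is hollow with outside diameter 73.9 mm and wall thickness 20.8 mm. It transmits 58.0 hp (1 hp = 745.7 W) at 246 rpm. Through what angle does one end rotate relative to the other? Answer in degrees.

0.724°

ω = 2π·246/60 = 25.76 rad/s, so T = P/ω = 58.0×745.7 / 25.76 = 1679 N·m.
J = π(d_o⁴ − d_i⁴)/32 = π(0.0739⁴ − 0.0323⁴)/32 = 2.821×10^-6 m⁴.
θ = T·L/(G·J) = 1679 × 1.60 / (75.4×10⁹ × 2.821×10^-6) = 0.01263 rad.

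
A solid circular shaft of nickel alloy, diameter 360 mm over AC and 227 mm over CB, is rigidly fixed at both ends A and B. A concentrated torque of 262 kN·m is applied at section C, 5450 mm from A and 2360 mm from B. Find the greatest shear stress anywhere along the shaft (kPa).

Compatibility: T_A·a/J_AC = T_B·b/J_CB with T_A + T_B = T₀.
J_AC = 1.65×10^-3 m⁴, J_CB = 2.61×10^-4 m⁴, so T_A = T₀·(J_AC/a)/((J_AC/a)+(J_CB/b)) = 191900 N·m, T_B = 70070 N·m.
τ in each portion: τ_AC = 2.10×10^7 Pa, τ_CB = 3.05×10^7 Pa; maximum is in CB.
τ_max = T_CB·r/J = 70070·0.114/2.61×10^-4 = 3.051×10^7 Pa.

30500 kPa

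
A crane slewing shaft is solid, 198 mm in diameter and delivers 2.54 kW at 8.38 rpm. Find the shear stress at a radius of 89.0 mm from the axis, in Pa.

ω = 2π·8.38/60 = 0.8776 rad/s, so T = P/ω = 2.54×10³ / 0.8776 = 2894 N·m.
J = πd⁴/32 = π(0.198)⁴/32 = 1.509×10^-4 m⁴.
Shear stress varies linearly with radius: τ = T·r/J = 2894 × 0.0890 / 1.509×10^-4 = 1.707×10^6 Pa.

1.71e6 Pa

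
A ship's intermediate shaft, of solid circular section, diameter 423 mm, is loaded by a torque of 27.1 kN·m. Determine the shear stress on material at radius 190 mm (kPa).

J = πd⁴/32 = π(0.423)⁴/32 = 3.143×10^-3 m⁴.
Shear stress varies linearly with radius: τ = T·r/J = 27100 × 0.190 / 3.143×10^-3 = 1.638×10^6 Pa.

1640 kPa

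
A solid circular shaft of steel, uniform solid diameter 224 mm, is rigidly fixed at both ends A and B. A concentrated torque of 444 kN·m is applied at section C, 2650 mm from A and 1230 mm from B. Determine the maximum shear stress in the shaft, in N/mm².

137 N/mm²

With uniform GJ and both ends fixed, compatibility θ_AC = θ_CB gives T_A·a = T_B·b, together with T_A + T_B = T₀.
T_A = T₀·b/(a+b) = 444000·1230/3880 = 140800 N·m; T_B = 303200 N·m.
τ in each portion: τ_AC = 6.38×10^7 Pa, τ_CB = 1.37×10^8 Pa; maximum is in CB.
τ_max = T_CB·r/J = 303200·0.112/2.47×10^-4 = 1.374×10^8 Pa.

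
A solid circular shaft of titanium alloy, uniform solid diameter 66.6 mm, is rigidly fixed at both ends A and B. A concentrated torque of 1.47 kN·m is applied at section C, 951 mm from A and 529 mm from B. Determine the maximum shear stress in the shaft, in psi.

With uniform GJ and both ends fixed, compatibility θ_AC = θ_CB gives T_A·a = T_B·b, together with T_A + T_B = T₀.
T_A = T₀·b/(a+b) = 1470·529/1480 = 525.4 N·m; T_B = 944.6 N·m.
τ in each portion: τ_AC = 9.06×10^6 Pa, τ_CB = 1.63×10^7 Pa; maximum is in CB.
τ_max = T_CB·r/J = 944.6·0.0333/1.93×10^-6 = 1.628×10^7 Pa.

2360 psi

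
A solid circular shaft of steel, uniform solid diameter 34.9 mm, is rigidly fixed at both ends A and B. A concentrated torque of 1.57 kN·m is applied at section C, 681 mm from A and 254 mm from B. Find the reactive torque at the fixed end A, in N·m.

With uniform GJ and both ends fixed, compatibility θ_AC = θ_CB gives T_A·a = T_B·b, together with T_A + T_B = T₀.
T_A = T₀·b/(a+b) = 1570·254/935.0 = 426.5 N·m; T_B = 1143 N·m.

427 N·m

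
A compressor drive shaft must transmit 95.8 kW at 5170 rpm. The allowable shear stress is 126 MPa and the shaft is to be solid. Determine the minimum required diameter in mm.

19.3 mm

ω = 2π·5170/60 = 541.4 rad/s, so T = P/ω = 95.8×10³ / 541.4 = 176.9 N·m.
For a solid shaft τ_max = 16T/(πd³), so d = (16T/(π τ_allow))^(1/3) = (16·176.9/(π·1.26×10^8))^(1/3) = 0.01927 m.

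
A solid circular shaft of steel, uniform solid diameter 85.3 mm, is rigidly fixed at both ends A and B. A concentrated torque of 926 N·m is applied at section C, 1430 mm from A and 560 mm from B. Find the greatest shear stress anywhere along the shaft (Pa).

With uniform GJ and both ends fixed, compatibility θ_AC = θ_CB gives T_A·a = T_B·b, together with T_A + T_B = T₀.
T_A = T₀·b/(a+b) = 926.0·560/1990 = 260.6 N·m; T_B = 665.4 N·m.
τ in each portion: τ_AC = 2.14×10^6 Pa, τ_CB = 5.46×10^6 Pa; maximum is in CB.
τ_max = T_CB·r/J = 665.4·0.0427/5.20×10^-6 = 5.460×10^6 Pa.

5.46e6 Pa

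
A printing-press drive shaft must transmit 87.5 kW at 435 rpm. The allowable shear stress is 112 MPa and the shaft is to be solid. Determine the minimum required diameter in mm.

ω = 2π·435/60 = 45.55 rad/s, so T = P/ω = 87.5×10³ / 45.55 = 1921 N·m.
For a solid shaft τ_max = 16T/(πd³), so d = (16T/(π τ_allow))^(1/3) = (16·1921/(π·1.12×10^8))^(1/3) = 0.04437 m.

44.4 mm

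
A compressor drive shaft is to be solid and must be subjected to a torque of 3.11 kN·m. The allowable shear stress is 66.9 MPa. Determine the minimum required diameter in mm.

For a solid shaft τ_max = 16T/(πd³), so d = (16T/(π τ_allow))^(1/3) = (16·3110/(π·6.69×10^7))^(1/3) = 0.06186 m.

61.9 mm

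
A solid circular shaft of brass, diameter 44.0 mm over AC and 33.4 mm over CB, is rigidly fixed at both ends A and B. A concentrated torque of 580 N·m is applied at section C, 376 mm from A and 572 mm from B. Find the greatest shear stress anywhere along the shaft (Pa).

2.85e7 Pa

Compatibility: T_A·a/J_AC = T_B·b/J_CB with T_A + T_B = T₀.
J_AC = 3.68×10^-7 m⁴, J_CB = 1.22×10^-7 m⁴, so T_A = T₀·(J_AC/a)/((J_AC/a)+(J_CB/b)) = 476.1 N·m, T_B = 103.9 N·m.
τ in each portion: τ_AC = 2.85×10^7 Pa, τ_CB = 1.42×10^7 Pa; maximum is in AC.
τ_max = T_AC·r/J = 476.1·0.0220/3.68×10^-7 = 2.846×10^7 Pa.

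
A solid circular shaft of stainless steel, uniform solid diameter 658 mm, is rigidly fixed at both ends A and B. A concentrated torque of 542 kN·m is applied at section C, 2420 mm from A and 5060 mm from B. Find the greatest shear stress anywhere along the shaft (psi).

With uniform GJ and both ends fixed, compatibility θ_AC = θ_CB gives T_A·a = T_B·b, together with T_A + T_B = T₀.
T_A = T₀·b/(a+b) = 542000·5060/7480 = 366600 N·m; T_B = 175400 N·m.
τ in each portion: τ_AC = 6.55×10^6 Pa, τ_CB = 3.13×10^6 Pa; maximum is in AC.
τ_max = T_AC·r/J = 366600·0.329/0.0184 = 6.555×10^6 Pa.

951 psi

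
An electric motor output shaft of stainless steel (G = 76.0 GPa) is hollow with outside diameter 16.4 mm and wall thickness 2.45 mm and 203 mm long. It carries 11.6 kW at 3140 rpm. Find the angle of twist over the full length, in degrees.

1.00°

ω = 2π·3140/60 = 328.8 rad/s, so T = P/ω = 11.6×10³ / 328.8 = 35.28 N·m.
J = π(d_o⁴ − d_i⁴)/32 = π(0.0164⁴ − 0.0115⁴)/32 = 5.385×10^-9 m⁴.
θ = T·L/(G·J) = 35.28 × 0.203 / (76.0×10⁹ × 5.385×10^-9) = 0.01750 rad.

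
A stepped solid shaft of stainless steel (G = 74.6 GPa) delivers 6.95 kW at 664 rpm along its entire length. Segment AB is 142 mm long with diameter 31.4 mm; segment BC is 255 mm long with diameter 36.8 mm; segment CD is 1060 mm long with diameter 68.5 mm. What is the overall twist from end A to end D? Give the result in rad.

ω = 2π·664/60 = 69.53 rad/s, so T = P/ω = 6.95×10³ / 69.53 = 99.95 N·m.
J_AB = π(0.0314)⁴/32 = 9.54×10^-8 m⁴; J_BC = π(0.0368)⁴/32 = 1.80×10^-7 m⁴; J_CD = π(0.0685)⁴/32 = 2.16×10^-6 m⁴.
θ = (T/G)·Σ L_i/J_i = (99.95/74.6×10⁹)·(0.142/9.54×10^-8 + 0.255/1.80×10^-7 + 1.06/2.16×10^-6) = 4.548×10^-3 rad.

0.00455 rad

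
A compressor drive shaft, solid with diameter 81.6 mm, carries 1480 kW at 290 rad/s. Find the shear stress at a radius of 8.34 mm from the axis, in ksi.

1.42 ksi

ω = 290 rad/s, so T = P/ω = 1480×10³ / 290.0 = 5103 N·m.
J = πd⁴/32 = π(0.0816)⁴/32 = 4.353×10^-6 m⁴.
Shear stress varies linearly with radius: τ = T·r/J = 5103 × 0.00834 / 4.353×10^-6 = 9.778×10^6 Pa.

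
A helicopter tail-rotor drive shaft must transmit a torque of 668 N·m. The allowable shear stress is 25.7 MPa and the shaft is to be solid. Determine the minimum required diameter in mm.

51.0 mm

For a solid shaft τ_max = 16T/(πd³), so d = (16T/(π τ_allow))^(1/3) = (16·668.0/(π·2.57×10^7))^(1/3) = 0.05096 m.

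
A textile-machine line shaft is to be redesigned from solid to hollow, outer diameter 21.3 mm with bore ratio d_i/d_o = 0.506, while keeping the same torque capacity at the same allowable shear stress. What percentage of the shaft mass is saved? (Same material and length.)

Equal τ_max and T ⇒ the solid shaft needs d_s³ = d_o³(1−k⁴), so d_s = 21.3·(1−0.506⁴)^(1/3) = 20.82 mm.
Area ratio A_h/A_s = d_o²(1−k²)/d_s² = (1−k²)/(1−k⁴)^(2/3) = 0.7784.
Mass saving = 1 − 0.7784 = 22.2 %.

22.2 %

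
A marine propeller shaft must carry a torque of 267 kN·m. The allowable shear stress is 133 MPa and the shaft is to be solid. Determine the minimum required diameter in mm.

217 mm

For a solid shaft τ_max = 16T/(πd³), so d = (16T/(π τ_allow))^(1/3) = (16·267000/(π·1.33×10^8))^(1/3) = 0.2170 m.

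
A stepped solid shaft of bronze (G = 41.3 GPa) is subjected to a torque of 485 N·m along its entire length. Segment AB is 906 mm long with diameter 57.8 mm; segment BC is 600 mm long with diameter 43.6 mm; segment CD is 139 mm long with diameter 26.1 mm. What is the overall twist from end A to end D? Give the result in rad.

J_AB = π(0.0578)⁴/32 = 1.10×10^-6 m⁴; J_BC = π(0.0436)⁴/32 = 3.55×10^-7 m⁴; J_CD = π(0.0261)⁴/32 = 4.56×10^-8 m⁴.
θ = (T/G)·Σ L_i/J_i = (485.0/41.3×10⁹)·(0.906/1.10×10^-6 + 0.600/3.55×10^-7 + 0.139/4.56×10^-8) = 0.06540 rad.

0.0654 rad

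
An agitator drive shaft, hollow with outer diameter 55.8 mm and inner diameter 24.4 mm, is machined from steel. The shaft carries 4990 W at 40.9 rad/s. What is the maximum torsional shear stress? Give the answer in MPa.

ω = 40.9 rad/s, so T = P/ω = 4990 / 40.90 = 122.0 N·m.
J = π(d_o⁴ − d_i⁴)/32 = π(0.0558⁴ − 0.0244⁴)/32 = 9.170×10^-7 m⁴.
τ_max = T·r/J = 122.0 × 0.0279 / 9.170×10^-7 = 3.712×10^6 Pa.

3.71 MPa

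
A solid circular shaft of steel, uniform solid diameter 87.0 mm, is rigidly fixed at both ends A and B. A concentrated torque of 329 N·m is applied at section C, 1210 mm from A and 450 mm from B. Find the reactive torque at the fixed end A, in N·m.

89.2 N·m

With uniform GJ and both ends fixed, compatibility θ_AC = θ_CB gives T_A·a = T_B·b, together with T_A + T_B = T₀.
T_A = T₀·b/(a+b) = 329.0·450/1660 = 89.19 N·m; T_B = 239.8 N·m.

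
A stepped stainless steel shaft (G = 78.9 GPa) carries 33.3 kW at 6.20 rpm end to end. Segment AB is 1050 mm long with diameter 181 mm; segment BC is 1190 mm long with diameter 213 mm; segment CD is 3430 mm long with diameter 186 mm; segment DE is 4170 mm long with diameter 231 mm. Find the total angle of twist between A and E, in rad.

0.0390 rad

ω = 2π·6.20/60 = 0.6493 rad/s, so T = P/ω = 33.3×10³ / 0.6493 = 51290 N·m.
J_AB = π(0.181)⁴/32 = 1.05×10^-4 m⁴; J_BC = π(0.213)⁴/32 = 2.02×10^-4 m⁴; J_CD = π(0.186)⁴/32 = 1.18×10^-4 m⁴; J_DE = π(0.231)⁴/32 = 2.80×10^-4 m⁴.
θ = (T/G)·Σ L_i/J_i = (51290/78.9×10⁹)·(1.05/1.05×10^-4 + 1.19/2.02×10^-4 + 3.43/1.18×10^-4 + 4.17/2.80×10^-4) = 0.03898 rad.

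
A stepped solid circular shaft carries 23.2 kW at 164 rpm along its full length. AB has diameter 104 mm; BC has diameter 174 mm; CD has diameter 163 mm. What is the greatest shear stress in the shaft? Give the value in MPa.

ω = 2π·164/60 = 17.17 rad/s, so T = P/ω = 23.2×10³ / 17.17 = 1351 N·m.
Under the same torque, τ_max = 16T/(πd³) is largest where d is smallest — segment AB (d = 104 mm).
τ_max = 16·1351/(π·(0.104)³) = 6.116×10^6 Pa.

6.12 MPa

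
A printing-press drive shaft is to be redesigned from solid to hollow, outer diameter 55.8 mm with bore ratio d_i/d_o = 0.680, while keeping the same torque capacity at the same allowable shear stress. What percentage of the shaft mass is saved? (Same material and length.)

Equal τ_max and T ⇒ the solid shaft needs d_s³ = d_o³(1−k⁴), so d_s = 55.8·(1−0.680⁴)^(1/3) = 51.50 mm.
Area ratio A_h/A_s = d_o²(1−k²)/d_s² = (1−k²)/(1−k⁴)^(2/3) = 0.6311.
Mass saving = 1 − 0.6311 = 36.9 %.

36.9 %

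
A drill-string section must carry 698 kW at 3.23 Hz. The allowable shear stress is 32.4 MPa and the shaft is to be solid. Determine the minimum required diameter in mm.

176 mm

ω = 2π·3.23 = 20.29 rad/s, so T = P/ω = 698×10³ / 20.29 = 34390 N·m.
For a solid shaft τ_max = 16T/(πd³), so d = (16T/(π τ_allow))^(1/3) = (16·34390/(π·3.24×10^7))^(1/3) = 0.1755 m.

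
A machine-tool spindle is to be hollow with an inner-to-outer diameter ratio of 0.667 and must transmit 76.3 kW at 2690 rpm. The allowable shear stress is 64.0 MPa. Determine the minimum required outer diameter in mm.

ω = 2π·2690/60 = 281.7 rad/s, so T = P/ω = 76.3×10³ / 281.7 = 270.9 N·m.
For a hollow shaft with d_i/d_o = 0.667: τ_max = 16T/(π d_o³ (1−k⁴)), so d_o = [16T/(π τ_allow (1−k⁴))]^(1/3) = [16·270.9/(π·6.40×10^7·0.8021)]^(1/3) = 0.02995 m.

30.0 mm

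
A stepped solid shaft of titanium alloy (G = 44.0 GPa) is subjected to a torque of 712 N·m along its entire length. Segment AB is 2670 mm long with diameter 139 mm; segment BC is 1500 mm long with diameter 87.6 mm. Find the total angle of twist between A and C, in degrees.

0.308°

J_AB = π(0.139)⁴/32 = 3.66×10^-5 m⁴; J_BC = π(0.0876)⁴/32 = 5.78×10^-6 m⁴.
θ = (T/G)·Σ L_i/J_i = (712.0/44.0×10⁹)·(2.67/3.66×10^-5 + 1.50/5.78×10^-6) = 5.377×10^-3 rad.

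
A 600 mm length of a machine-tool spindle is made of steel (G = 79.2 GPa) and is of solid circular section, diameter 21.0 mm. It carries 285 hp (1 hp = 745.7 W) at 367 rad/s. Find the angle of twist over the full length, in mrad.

230 mrad

ω = 367 rad/s, so T = P/ω = 285×745.7 / 367.0 = 579.1 N·m.
J = πd⁴/32 = π(0.0210)⁴/32 = 1.909×10^-8 m⁴.
θ = T·L/(G·J) = 579.1 × 0.600 / (79.2×10⁹ × 1.909×10^-8) = 0.2298 rad.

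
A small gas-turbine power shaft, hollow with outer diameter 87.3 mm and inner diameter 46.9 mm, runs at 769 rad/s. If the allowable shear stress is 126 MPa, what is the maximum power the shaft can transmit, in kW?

11600 kW

J = π(d_o⁴ − d_i⁴)/32 = π(0.0873⁴ − 0.0469⁴)/32 = 5.227×10^-6 m⁴.
T_max = τ_allow·J/r = 1.26×10^8 × 5.227×10^-6 / 0.0437 = 15090 N·m.
ω = 769 rad/s, so P_max = T_max·ω = 1.160×10^7 W.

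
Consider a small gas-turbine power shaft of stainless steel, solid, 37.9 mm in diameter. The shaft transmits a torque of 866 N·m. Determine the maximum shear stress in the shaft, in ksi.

J = πd⁴/32 = π(0.0379)⁴/32 = 2.026×10^-7 m⁴.
τ_max = T·r/J = 866.0 × 0.0189 / 2.026×10^-7 = 8.102×10^7 Pa.

11.8 ksi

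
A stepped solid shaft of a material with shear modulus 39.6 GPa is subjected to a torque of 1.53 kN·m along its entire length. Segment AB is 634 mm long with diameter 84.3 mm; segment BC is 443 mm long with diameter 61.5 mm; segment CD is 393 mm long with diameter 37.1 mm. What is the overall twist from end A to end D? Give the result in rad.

0.0988 rad

J_AB = π(0.0843)⁴/32 = 4.96×10^-6 m⁴; J_BC = π(0.0615)⁴/32 = 1.40×10^-6 m⁴; J_CD = π(0.0371)⁴/32 = 1.86×10^-7 m⁴.
θ = (T/G)·Σ L_i/J_i = (1530/39.6×10⁹)·(0.634/4.96×10^-6 + 0.443/1.40×10^-6 + 0.393/1.86×10^-7) = 0.09877 rad.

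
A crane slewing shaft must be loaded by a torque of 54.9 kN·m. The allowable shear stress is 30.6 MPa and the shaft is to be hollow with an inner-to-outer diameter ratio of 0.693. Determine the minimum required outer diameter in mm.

228 mm

For a hollow shaft with d_i/d_o = 0.693: τ_max = 16T/(π d_o³ (1−k⁴)), so d_o = [16T/(π τ_allow (1−k⁴))]^(1/3) = [16·54900/(π·3.06×10^7·0.7694)]^(1/3) = 0.2282 m.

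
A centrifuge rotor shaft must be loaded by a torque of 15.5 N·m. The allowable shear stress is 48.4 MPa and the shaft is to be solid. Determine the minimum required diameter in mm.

11.8 mm

For a solid shaft τ_max = 16T/(πd³), so d = (16T/(π τ_allow))^(1/3) = (16·15.50/(π·4.84×10^7))^(1/3) = 0.01177 m.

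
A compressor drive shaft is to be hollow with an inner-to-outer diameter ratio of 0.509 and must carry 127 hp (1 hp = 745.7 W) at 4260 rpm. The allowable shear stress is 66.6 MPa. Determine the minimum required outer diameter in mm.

25.9 mm

ω = 2π·4260/60 = 446.1 rad/s, so T = P/ω = 127×745.7 / 446.1 = 212.3 N·m.
For a hollow shaft with d_i/d_o = 0.509: τ_max = 16T/(π d_o³ (1−k⁴)), so d_o = [16T/(π τ_allow (1−k⁴))]^(1/3) = [16·212.3/(π·6.66×10^7·0.9329)]^(1/3) = 0.02591 m.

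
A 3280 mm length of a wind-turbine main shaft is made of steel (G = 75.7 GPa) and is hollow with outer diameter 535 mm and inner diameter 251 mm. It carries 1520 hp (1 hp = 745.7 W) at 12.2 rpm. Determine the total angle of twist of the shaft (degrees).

ω = 2π·12.2/60 = 1.278 rad/s, so T = P/ω = 1520×745.7 / 1.278 = 887200 N·m.
J = π(d_o⁴ − d_i⁴)/32 = π(0.535⁴ − 0.251⁴)/32 = 7.653×10^-3 m⁴.
θ = T·L/(G·J) = 887200 × 3.28 / (75.7×10⁹ × 7.653×10^-3) = 5.023×10^-3 rad.

0.288°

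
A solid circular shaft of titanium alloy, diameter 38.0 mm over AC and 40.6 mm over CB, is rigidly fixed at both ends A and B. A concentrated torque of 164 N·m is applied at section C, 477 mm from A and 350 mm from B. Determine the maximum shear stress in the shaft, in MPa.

7.98 MPa

Compatibility: T_A·a/J_AC = T_B·b/J_CB with T_A + T_B = T₀.
J_AC = 2.05×10^-7 m⁴, J_CB = 2.67×10^-7 m⁴, so T_A = T₀·(J_AC/a)/((J_AC/a)+(J_CB/b)) = 59.08 N·m, T_B = 104.9 N·m.
τ in each portion: τ_AC = 5.48×10^6 Pa, τ_CB = 7.98×10^6 Pa; maximum is in CB.
τ_max = T_CB·r/J = 104.9·0.0203/2.67×10^-7 = 7.985×10^6 Pa.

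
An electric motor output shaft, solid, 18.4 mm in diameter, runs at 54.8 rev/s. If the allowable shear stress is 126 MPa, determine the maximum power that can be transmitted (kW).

53.1 kW

J = πd⁴/32 = π(0.0184)⁴/32 = 1.125×10^-8 m⁴.
T_max = τ_allow·J/r = 1.26×10^8 × 1.125×10^-8 / 0.00920 = 154.1 N·m.
ω = 2π·54.8 = 344.3 rad/s, so P_max = T_max·ω = 5.307×10^4 W.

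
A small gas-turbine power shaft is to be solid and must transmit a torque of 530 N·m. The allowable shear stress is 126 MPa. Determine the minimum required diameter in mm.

For a solid shaft τ_max = 16T/(πd³), so d = (16T/(π τ_allow))^(1/3) = (16·530.0/(π·1.26×10^8))^(1/3) = 0.02777 m.

27.8 mm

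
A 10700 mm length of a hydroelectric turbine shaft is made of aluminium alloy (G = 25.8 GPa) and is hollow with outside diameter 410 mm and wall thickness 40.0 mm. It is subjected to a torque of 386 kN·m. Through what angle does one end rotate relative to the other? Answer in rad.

J = π(d_o⁴ − d_i⁴)/32 = π(0.410⁴ − 0.330⁴)/32 = 1.610×10^-3 m⁴.
θ = T·L/(G·J) = 386000 × 10.7 / (25.8×10⁹ × 1.610×10^-3) = 0.09944 rad.

0.0994 rad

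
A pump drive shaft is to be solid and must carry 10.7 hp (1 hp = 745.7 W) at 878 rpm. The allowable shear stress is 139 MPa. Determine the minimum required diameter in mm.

14.7 mm

ω = 2π·878/60 = 91.94 rad/s, so T = P/ω = 10.7×745.7 / 91.94 = 86.78 N·m.
For a solid shaft τ_max = 16T/(πd³), so d = (16T/(π τ_allow))^(1/3) = (16·86.78/(π·1.39×10^8))^(1/3) = 0.01470 m.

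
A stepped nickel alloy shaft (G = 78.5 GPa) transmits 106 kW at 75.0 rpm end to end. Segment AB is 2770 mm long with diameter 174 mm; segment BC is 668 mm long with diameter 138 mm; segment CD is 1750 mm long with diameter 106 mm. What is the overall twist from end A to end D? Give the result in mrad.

32.8 mrad

ω = 2π·75.0/60 = 7.854 rad/s, so T = P/ω = 106×10³ / 7.854 = 13500 N·m.
J_AB = π(0.174)⁴/32 = 9.00×10^-5 m⁴; J_BC = π(0.138)⁴/32 = 3.56×10^-5 m⁴; J_CD = π(0.106)⁴/32 = 1.24×10^-5 m⁴.
θ = (T/G)·Σ L_i/J_i = (13500/78.5×10⁹)·(2.77/9.00×10^-5 + 0.668/3.56×10^-5 + 1.75/1.24×10^-5) = 0.03279 rad.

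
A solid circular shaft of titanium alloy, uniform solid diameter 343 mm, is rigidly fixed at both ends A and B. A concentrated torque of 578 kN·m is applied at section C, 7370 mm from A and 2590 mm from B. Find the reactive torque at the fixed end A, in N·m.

150000 N·m

With uniform GJ and both ends fixed, compatibility θ_AC = θ_CB gives T_A·a = T_B·b, together with T_A + T_B = T₀.
T_A = T₀·b/(a+b) = 578000·2590/9960 = 150300 N·m; T_B = 427700 N·m.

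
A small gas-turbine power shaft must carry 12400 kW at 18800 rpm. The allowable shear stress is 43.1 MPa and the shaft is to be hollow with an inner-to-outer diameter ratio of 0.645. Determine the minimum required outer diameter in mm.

96.6 mm

ω = 2π·18800/60 = 1969 rad/s, so T = P/ω = 12400×10³ / 1969 = 6298 N·m.
For a hollow shaft with d_i/d_o = 0.645: τ_max = 16T/(π d_o³ (1−k⁴)), so d_o = [16T/(π τ_allow (1−k⁴))]^(1/3) = [16·6298/(π·4.31×10^7·0.8269)]^(1/3) = 0.09655 m.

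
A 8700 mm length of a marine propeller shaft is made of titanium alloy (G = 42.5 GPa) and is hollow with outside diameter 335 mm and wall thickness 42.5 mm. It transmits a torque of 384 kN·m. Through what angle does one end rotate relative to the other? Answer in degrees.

J = π(d_o⁴ − d_i⁴)/32 = π(0.335⁴ − 0.250⁴)/32 = 8.530×10^-4 m⁴.
θ = T·L/(G·J) = 384000 × 8.70 / (42.5×10⁹ × 8.530×10^-4) = 0.09216 rad.

5.28°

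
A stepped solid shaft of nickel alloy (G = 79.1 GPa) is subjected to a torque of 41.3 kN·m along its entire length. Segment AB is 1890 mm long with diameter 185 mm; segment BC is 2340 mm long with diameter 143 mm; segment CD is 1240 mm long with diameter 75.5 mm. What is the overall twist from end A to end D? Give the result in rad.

J_AB = π(0.185)⁴/32 = 1.15×10^-4 m⁴; J_BC = π(0.143)⁴/32 = 4.11×10^-5 m⁴; J_CD = π(0.0755)⁴/32 = 3.19×10^-6 m⁴.
θ = (T/G)·Σ L_i/J_i = (41300/79.1×10⁹)·(1.89/1.15×10^-4 + 2.34/4.11×10^-5 + 1.24/3.19×10^-6) = 0.2413 rad.

0.241 rad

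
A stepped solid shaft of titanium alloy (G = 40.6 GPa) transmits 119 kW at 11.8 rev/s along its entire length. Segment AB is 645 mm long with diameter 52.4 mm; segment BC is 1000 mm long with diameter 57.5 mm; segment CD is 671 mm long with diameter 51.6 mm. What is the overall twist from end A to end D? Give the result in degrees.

ω = 2π·11.8 = 74.14 rad/s, so T = P/ω = 119×10³ / 74.14 = 1605 N·m.
J_AB = π(0.0524)⁴/32 = 7.40×10^-7 m⁴; J_BC = π(0.0575)⁴/32 = 1.07×10^-6 m⁴; J_CD = π(0.0516)⁴/32 = 6.96×10^-7 m⁴.
θ = (T/G)·Σ L_i/J_i = (1605/40.6×10⁹)·(0.645/7.40×10^-7 + 1.00/1.07×10^-6 + 0.671/6.96×10^-7) = 0.1094 rad.

6.27°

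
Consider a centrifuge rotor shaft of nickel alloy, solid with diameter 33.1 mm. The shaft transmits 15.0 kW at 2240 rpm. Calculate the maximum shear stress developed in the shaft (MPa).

8.98 MPa

ω = 2π·2240/60 = 234.6 rad/s, so T = P/ω = 15.0×10³ / 234.6 = 63.95 N·m.
J = πd⁴/32 = π(0.0331)⁴/32 = 1.178×10^-7 m⁴.
τ_max = T·r/J = 63.95 × 0.0166 / 1.178×10^-7 = 8.981×10^6 Pa.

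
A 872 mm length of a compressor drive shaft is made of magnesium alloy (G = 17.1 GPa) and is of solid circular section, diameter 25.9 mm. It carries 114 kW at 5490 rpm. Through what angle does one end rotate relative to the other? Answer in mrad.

ω = 2π·5490/60 = 574.9 rad/s, so T = P/ω = 114×10³ / 574.9 = 198.3 N·m.
J = πd⁴/32 = π(0.0259)⁴/32 = 4.418×10^-8 m⁴.
θ = T·L/(G·J) = 198.3 × 0.872 / (17.1×10⁹ × 4.418×10^-8) = 0.2289 rad.

229 mrad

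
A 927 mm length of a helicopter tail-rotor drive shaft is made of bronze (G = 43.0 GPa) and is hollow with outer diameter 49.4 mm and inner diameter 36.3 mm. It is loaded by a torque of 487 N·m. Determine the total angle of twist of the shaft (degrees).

1.45°

J = π(d_o⁴ − d_i⁴)/32 = π(0.0494⁴ − 0.0363⁴)/32 = 4.142×10^-7 m⁴.
θ = T·L/(G·J) = 487.0 × 0.927 / (43.0×10⁹ × 4.142×10^-7) = 0.02535 rad.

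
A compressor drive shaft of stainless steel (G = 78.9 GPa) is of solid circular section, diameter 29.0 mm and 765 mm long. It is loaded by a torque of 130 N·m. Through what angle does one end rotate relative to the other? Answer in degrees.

1.04°

J = πd⁴/32 = π(0.0290)⁴/32 = 6.944×10^-8 m⁴.
θ = T·L/(G·J) = 130.0 × 0.765 / (78.9×10⁹ × 6.944×10^-8) = 0.01815 rad.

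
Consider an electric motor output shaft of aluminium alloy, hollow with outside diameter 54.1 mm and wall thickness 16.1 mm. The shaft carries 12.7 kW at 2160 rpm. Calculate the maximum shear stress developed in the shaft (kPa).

1860 kPa

ω = 2π·2160/60 = 226.2 rad/s, so T = P/ω = 12.7×10³ / 226.2 = 56.15 N·m.
J = π(d_o⁴ − d_i⁴)/32 = π(0.0541⁴ − 0.0219⁴)/32 = 8.184×10^-7 m⁴.
τ_max = T·r/J = 56.15 × 0.0271 / 8.184×10^-7 = 1.856×10^6 Pa.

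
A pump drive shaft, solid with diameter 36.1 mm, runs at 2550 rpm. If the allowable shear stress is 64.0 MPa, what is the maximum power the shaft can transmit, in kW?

J = πd⁴/32 = π(0.0361)⁴/32 = 1.667×10^-7 m⁴.
T_max = τ_allow·J/r = 6.40×10^7 × 1.667×10^-7 / 0.0181 = 591.2 N·m.
ω = 2π·2550/60 = 267.0 rad/s, so P_max = T_max·ω = 1.579×10^5 W.

158 kW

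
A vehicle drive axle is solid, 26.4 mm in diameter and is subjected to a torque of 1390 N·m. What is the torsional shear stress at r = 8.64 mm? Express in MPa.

J = πd⁴/32 = π(0.0264)⁴/32 = 4.769×10^-8 m⁴.
Shear stress varies linearly with radius: τ = T·r/J = 1390 × 0.00864 / 4.769×10^-8 = 2.518×10^8 Pa.

252 MPa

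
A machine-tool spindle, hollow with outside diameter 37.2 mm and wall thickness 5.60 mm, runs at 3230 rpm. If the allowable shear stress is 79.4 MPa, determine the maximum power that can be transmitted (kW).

207 kW

J = π(d_o⁴ − d_i⁴)/32 = π(0.0372⁴ − 0.0260⁴)/32 = 1.431×10^-7 m⁴.
T_max = τ_allow·J/r = 7.94×10^7 × 1.431×10^-7 / 0.0186 = 611.0 N·m.
ω = 2π·3230/60 = 338.2 rad/s, so P_max = T_max·ω = 2.067×10^5 W.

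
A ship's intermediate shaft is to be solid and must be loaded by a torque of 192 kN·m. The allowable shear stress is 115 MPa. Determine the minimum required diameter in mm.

For a solid shaft τ_max = 16T/(πd³), so d = (16T/(π τ_allow))^(1/3) = (16·192000/(π·1.15×10^8))^(1/3) = 0.2041 m.

204 mm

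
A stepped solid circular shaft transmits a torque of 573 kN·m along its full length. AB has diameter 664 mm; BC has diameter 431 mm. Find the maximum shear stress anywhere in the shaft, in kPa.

36400 kPa

Under the same torque, τ_max = 16T/(πd³) is largest where d is smallest — segment BC (d = 431 mm).
τ_max = 16·573000/(π·(0.431)³) = 3.645×10^7 Pa.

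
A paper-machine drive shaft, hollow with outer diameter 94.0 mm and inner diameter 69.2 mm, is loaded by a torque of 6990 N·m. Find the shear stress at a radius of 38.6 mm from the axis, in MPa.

49.8 MPa

J = π(d_o⁴ − d_i⁴)/32 = π(0.0940⁴ − 0.0692⁴)/32 = 5.414×10^-6 m⁴.
Shear stress varies linearly with radius: τ = T·r/J = 6990 × 0.0386 / 5.414×10^-6 = 4.984×10^7 Pa.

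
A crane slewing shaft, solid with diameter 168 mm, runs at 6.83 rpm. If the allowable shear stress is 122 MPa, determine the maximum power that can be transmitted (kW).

J = πd⁴/32 = π(0.168)⁴/32 = 7.821×10^-5 m⁴.
T_max = τ_allow·J/r = 1.22×10^8 × 7.821×10^-5 / 0.0840 = 113600 N·m.
ω = 2π·6.83/60 = 0.7152 rad/s, so P_max = T_max·ω = 8.124×10^4 W.

81.2 kW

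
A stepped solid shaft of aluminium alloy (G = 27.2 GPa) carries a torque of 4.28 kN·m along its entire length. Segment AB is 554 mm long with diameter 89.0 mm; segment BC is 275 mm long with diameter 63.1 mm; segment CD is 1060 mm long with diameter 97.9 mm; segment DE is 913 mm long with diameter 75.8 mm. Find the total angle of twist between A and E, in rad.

J_AB = π(0.0890)⁴/32 = 6.16×10^-6 m⁴; J_BC = π(0.0631)⁴/32 = 1.56×10^-6 m⁴; J_CD = π(0.0979)⁴/32 = 9.02×10^-6 m⁴; J_DE = π(0.0758)⁴/32 = 3.24×10^-6 m⁴.
θ = (T/G)·Σ L_i/J_i = (4280/27.2×10⁹)·(0.554/6.16×10^-6 + 0.275/1.56×10^-6 + 1.06/9.02×10^-6 + 0.913/3.24×10^-6) = 0.1048 rad.

0.105 rad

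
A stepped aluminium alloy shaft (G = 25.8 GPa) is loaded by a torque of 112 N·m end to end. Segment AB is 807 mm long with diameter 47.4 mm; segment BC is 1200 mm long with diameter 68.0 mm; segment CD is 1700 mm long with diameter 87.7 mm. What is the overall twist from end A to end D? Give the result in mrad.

10.8 mrad

J_AB = π(0.0474)⁴/32 = 4.96×10^-7 m⁴; J_BC = π(0.0680)⁴/32 = 2.10×10^-6 m⁴; J_CD = π(0.0877)⁴/32 = 5.81×10^-6 m⁴.
θ = (T/G)·Σ L_i/J_i = (112.0/25.8×10⁹)·(0.807/4.96×10^-7 + 1.20/2.10×10^-6 + 1.70/5.81×10^-6) = 0.01082 rad.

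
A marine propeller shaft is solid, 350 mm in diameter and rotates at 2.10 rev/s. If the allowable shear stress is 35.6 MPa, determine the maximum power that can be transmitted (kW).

3950 kW

J = πd⁴/32 = π(0.350)⁴/32 = 1.473×10^-3 m⁴.
T_max = τ_allow·J/r = 3.56×10^7 × 1.473×10^-3 / 0.175 = 299700 N·m.
ω = 2π·2.10 = 13.19 rad/s, so P_max = T_max·ω = 3.954×10^6 W.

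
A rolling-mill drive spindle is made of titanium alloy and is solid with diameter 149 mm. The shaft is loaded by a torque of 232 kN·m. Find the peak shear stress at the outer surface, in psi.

J = πd⁴/32 = π(0.149)⁴/32 = 4.839×10^-5 m⁴.
τ_max = T·r/J = 232000 × 0.0745 / 4.839×10^-5 = 3.572×10^8 Pa.

51800 psi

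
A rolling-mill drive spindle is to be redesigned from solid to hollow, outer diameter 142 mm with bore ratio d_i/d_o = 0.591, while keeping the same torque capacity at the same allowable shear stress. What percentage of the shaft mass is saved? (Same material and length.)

29.0 %

Equal τ_max and T ⇒ the solid shaft needs d_s³ = d_o³(1−k⁴), so d_s = 142·(1−0.591⁴)^(1/3) = 136.0 mm.
Area ratio A_h/A_s = d_o²(1−k²)/d_s² = (1−k²)/(1−k⁴)^(2/3) = 0.7097.
Mass saving = 1 − 0.7097 = 29.0 %.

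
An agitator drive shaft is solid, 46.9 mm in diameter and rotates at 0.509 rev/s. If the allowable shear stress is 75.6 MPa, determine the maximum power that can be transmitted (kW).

J = πd⁴/32 = π(0.0469)⁴/32 = 4.750×10^-7 m⁴.
T_max = τ_allow·J/r = 7.56×10^7 × 4.750×10^-7 / 0.0234 = 1531 N·m.
ω = 2π·0.509 = 3.198 rad/s, so P_max = T_max·ω = 4897 W.

4.90 kW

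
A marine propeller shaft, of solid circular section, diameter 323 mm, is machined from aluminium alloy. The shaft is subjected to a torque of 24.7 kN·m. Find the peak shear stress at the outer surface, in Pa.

J = πd⁴/32 = π(0.323)⁴/32 = 1.069×10^-3 m⁴.
τ_max = T·r/J = 24700 × 0.162 / 1.069×10^-3 = 3.733×10^6 Pa.

3.73e6 Pa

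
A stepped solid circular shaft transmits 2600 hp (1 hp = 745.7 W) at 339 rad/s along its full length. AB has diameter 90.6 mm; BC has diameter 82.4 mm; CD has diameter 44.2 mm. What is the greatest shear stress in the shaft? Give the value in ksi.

48.9 ksi

ω = 339 rad/s, so T = P/ω = 2600×745.7 / 339.0 = 5719 N·m.
Under the same torque, τ_max = 16T/(πd³) is largest where d is smallest — segment CD (d = 44.2 mm).
τ_max = 16·5719/(π·(0.0442)³) = 3.373×10^8 Pa.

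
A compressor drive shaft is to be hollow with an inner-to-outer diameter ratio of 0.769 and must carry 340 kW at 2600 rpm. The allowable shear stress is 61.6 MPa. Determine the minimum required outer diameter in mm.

54.1 mm

ω = 2π·2600/60 = 272.3 rad/s, so T = P/ω = 340×10³ / 272.3 = 1249 N·m.
For a hollow shaft with d_i/d_o = 0.769: τ_max = 16T/(π d_o³ (1−k⁴)), so d_o = [16T/(π τ_allow (1−k⁴))]^(1/3) = [16·1249/(π·6.16×10^7·0.6503)]^(1/3) = 0.05415 m.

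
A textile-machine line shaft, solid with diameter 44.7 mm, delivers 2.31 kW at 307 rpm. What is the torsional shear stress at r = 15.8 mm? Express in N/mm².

ω = 2π·307/60 = 32.15 rad/s, so T = P/ω = 2.31×10³ / 32.15 = 71.85 N·m.
J = πd⁴/32 = π(0.0447)⁴/32 = 3.919×10^-7 m⁴.
Shear stress varies linearly with radius: τ = T·r/J = 71.85 × 0.0158 / 3.919×10^-7 = 2.896×10^6 Pa.

2.90 N/mm²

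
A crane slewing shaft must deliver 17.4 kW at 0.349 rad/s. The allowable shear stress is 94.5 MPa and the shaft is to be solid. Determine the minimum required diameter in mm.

139 mm

ω = 0.349 rad/s, so T = P/ω = 17.4×10³ / 0.3490 = 49860 N·m.
For a solid shaft τ_max = 16T/(πd³), so d = (16T/(π τ_allow))^(1/3) = (16·49860/(π·9.45×10^7))^(1/3) = 0.1390 m.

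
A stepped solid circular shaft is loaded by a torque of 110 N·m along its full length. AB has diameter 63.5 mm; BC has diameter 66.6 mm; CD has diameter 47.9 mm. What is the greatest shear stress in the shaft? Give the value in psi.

739 psi

Under the same torque, τ_max = 16T/(πd³) is largest where d is smallest — segment CD (d = 47.9 mm).
τ_max = 16·110.0/(π·(0.0479)³) = 5.097×10^6 Pa.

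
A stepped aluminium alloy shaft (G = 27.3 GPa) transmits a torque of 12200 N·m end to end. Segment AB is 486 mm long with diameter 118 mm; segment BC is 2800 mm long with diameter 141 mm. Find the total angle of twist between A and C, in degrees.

2.50°

J_AB = π(0.118)⁴/32 = 1.90×10^-5 m⁴; J_BC = π(0.141)⁴/32 = 3.88×10^-5 m⁴.
θ = (T/G)·Σ L_i/J_i = (12200/27.3×10⁹)·(0.486/1.90×10^-5 + 2.80/3.88×10^-5) = 0.04366 rad.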